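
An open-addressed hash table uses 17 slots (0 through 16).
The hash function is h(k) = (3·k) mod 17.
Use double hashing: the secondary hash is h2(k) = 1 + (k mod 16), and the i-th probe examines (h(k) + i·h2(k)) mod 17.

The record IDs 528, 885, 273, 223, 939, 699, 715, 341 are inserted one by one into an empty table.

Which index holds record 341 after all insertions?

4

Insert 528: h=3, slot 3 empty → index 3.
Insert 885: h=3, h2=6, slot 3 occupied → index 9.
Insert 273: h=3, h2=2, slot 3 occupied → index 5.
Insert 223: h=6, slot 6 empty → index 6.
Insert 939: h=12, slot 12 empty → index 12.
Insert 699: h=6, h2=12, slot 6 occupied → index 1.
Insert 715: h=3, h2=12, slot 3 occupied → index 15.
Insert 341: h=3, h2=6, slots 3,9,15 occupied → index 4.
Table: [∅, 699, ∅, 528, 341, 273, 223, ∅, ∅, 885, ∅, ∅, 939, ∅, ∅, 715, ∅]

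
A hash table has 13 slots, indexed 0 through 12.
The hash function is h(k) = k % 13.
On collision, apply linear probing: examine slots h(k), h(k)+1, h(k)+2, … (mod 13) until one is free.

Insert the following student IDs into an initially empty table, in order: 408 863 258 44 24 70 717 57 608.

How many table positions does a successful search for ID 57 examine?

5

Insert 408: h=5, slot 5 empty => index 5.
Insert 863: h=5, slot 5 occupied => index 6.
Insert 258: h=11, slot 11 empty => index 11.
Insert 44: h=5, slots 5,6 occupied => index 7.
Insert 24: h=11, slot 11 occupied => index 12.
Insert 70: h=5, slots 5,6,7 occupied => index 8.
Insert 717: h=2, slot 2 empty => index 2.
Insert 57: h=5, slots 5,6,7,8 occupied => index 9.
Insert 608: h=10, slot 10 empty => index 10.
Table: [-, -, 717, -, -, 408, 863, 44, 70, 57, 608, 258, 24]
Lookup 57: h=5, probe 5,6,7,8,9 → found at 9.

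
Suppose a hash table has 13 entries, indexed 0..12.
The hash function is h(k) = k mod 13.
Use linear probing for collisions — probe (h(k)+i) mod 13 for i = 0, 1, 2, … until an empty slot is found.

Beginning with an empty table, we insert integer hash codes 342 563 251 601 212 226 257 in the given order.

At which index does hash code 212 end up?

Insert 342: h=4, slot 4 empty -> index 4.
Insert 563: h=4, slot 4 occupied -> index 5.
Insert 251: h=4, slots 4,5 occupied -> index 6.
Insert 601: h=3, slot 3 empty -> index 3.
Insert 212: h=4, slots 4,5,6 occupied -> index 7.
Insert 226: h=5, slots 5,6,7 occupied -> index 8.
Insert 257: h=10, slot 10 empty -> index 10.
Table: [., ., ., 601, 342, 563, 251, 212, 226, ., 257, ., .]

7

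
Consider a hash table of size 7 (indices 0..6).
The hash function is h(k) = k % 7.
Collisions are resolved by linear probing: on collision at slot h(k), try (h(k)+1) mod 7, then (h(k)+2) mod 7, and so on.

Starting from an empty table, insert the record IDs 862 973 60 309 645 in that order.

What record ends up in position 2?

862 hashes to 1; slot 1 is free => place at 1.
973 hashes to 0; slot 0 is free => place at 0.
60 hashes to 4; slot 4 is free => place at 4.
309 hashes to 1; 1 taken => place at 2.
645 hashes to 1; 1,2 taken => place at 3.
Table: [973, 862, 309, 645, 60, ∅, ∅]

309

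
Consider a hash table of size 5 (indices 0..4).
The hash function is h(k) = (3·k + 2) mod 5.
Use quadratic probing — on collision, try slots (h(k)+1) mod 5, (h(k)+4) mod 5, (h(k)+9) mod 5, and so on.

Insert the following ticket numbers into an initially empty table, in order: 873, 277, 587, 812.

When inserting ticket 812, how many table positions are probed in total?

3

873 hashes to 1; slot 1 is free → place at 1.
277 hashes to 3; slot 3 is free → place at 3.
587 hashes to 3; 3 taken → place at 4.
812 hashes to 3; 3,4 taken → place at 2.
Table: [_, 873, 812, 277, 587]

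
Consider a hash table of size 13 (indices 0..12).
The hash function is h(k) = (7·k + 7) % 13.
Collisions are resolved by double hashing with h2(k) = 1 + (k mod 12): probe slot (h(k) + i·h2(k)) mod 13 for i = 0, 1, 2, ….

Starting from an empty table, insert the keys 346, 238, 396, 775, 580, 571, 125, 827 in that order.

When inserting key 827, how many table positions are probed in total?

Insert 346: h=11, slot 11 empty -> index 11.
Insert 238: h=9, slot 9 empty -> index 9.
Insert 396: h=10, slot 10 empty -> index 10.
Insert 775: h=11, h2=8, slot 11 occupied -> index 6.
Insert 580: h=11, h2=5, slot 11 occupied -> index 3.
Insert 571: h=0, slot 0 empty -> index 0.
Insert 125: h=11, h2=6, slot 11 occupied -> index 4.
Insert 827: h=11, h2=12, slots 11,10,9 occupied -> index 8.
Table: [571, —, —, 580, 125, —, 775, —, 827, 238, 396, 346, —]

4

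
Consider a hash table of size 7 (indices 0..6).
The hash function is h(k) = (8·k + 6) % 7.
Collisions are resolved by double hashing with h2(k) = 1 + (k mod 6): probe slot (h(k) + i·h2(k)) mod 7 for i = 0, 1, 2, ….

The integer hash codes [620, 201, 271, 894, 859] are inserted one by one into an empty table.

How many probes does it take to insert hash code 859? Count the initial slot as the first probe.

3

620: h=3 => slot 3
201: h=4 => slot 4
271: h=4, h2=2, probe 4,6 => slot 6
894: h=4, h2=1, probe 4,5 => slot 5
859: h=4, h2=2, probe 4,6,1 => slot 1
Table: [—, 859, —, 620, 201, 894, 271]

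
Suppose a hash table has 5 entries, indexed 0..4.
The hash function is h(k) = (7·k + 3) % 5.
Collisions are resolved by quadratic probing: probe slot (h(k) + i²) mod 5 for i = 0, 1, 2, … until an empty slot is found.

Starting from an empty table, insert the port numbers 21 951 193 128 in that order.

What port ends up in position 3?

21 hashes to 0; slot 0 is free -> place at 0.
951 hashes to 0; 0 taken -> place at 1.
193 hashes to 4; slot 4 is free -> place at 4.
128 hashes to 4; 4,0 taken -> place at 3.
Table: [21, 951, ., 128, 193]

128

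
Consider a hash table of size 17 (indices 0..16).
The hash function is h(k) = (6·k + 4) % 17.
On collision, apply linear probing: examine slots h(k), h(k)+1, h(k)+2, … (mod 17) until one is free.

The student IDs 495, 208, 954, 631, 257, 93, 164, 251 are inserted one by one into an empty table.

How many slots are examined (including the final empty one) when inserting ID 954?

2

Insert 495: h=16, slot 16 empty → index 16.
Insert 208: h=11, slot 11 empty → index 11.
Insert 954: h=16, slot 16 occupied → index 0.
Insert 631: h=16, slots 16,0 occupied → index 1.
Insert 257: h=16, slots 16,0,1 occupied → index 2.
Insert 93: h=1, slots 1,2 occupied → index 3.
Insert 164: h=2, slots 2,3 occupied → index 4.
Insert 251: h=14, slot 14 empty → index 14.
Table: [954, 631, 257, 93, 164, ., ., ., ., ., ., 208, ., ., 251, ., 495]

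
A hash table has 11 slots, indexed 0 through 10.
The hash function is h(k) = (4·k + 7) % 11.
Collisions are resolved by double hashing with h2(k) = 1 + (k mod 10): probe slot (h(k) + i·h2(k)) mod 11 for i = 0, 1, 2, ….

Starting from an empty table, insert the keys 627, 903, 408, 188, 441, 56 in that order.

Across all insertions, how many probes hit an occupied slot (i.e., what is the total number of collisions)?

7

Insert 627: h=7, slot 7 empty => index 7.
Insert 903: h=0, slot 0 empty => index 0.
Insert 408: h=0, h2=9, slot 0 occupied => index 9.
Insert 188: h=0, h2=9, slots 0,9,7 occupied => index 5.
Insert 441: h=0, h2=2, slot 0 occupied => index 2.
Insert 56: h=0, h2=7, slots 0,7 occupied => index 3.
Table: [903, ∅, 441, 56, ∅, 188, ∅, 627, ∅, 408, ∅]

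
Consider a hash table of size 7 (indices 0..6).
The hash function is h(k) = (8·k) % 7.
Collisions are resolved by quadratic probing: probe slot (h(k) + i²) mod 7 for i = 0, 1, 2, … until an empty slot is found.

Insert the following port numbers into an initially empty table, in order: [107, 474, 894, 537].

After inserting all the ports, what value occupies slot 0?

Insert 107: h=2, slot 2 empty => index 2.
Insert 474: h=5, slot 5 empty => index 5.
Insert 894: h=5, slot 5 occupied => index 6.
Insert 537: h=5, slots 5,6,2 occupied => index 0.
Table: [537, ∅, 107, ∅, ∅, 474, 894]

537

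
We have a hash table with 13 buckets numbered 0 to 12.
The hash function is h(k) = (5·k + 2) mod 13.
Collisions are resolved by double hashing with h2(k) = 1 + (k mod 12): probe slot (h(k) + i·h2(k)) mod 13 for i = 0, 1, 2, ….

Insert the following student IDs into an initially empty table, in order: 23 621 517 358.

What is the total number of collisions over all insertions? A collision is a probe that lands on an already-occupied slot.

Insert 23: h=0, slot 0 empty => index 0.
Insert 621: h=0, h2=10, slot 0 occupied => index 10.
Insert 517: h=0, h2=2, slot 0 occupied => index 2.
Insert 358: h=11, slot 11 empty => index 11.
Table: [23, -, 517, -, -, -, -, -, -, -, 621, 358, -]

2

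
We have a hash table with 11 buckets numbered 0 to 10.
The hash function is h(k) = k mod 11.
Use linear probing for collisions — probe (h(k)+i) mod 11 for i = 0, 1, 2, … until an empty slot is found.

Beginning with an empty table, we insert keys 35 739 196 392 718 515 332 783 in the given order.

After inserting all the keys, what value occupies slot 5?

35: h=2 -> slot 2
739: h=2, probe 2,3 -> slot 3
196: h=9 -> slot 9
392: h=7 -> slot 7
718: h=3, probe 3,4 -> slot 4
515: h=9, probe 9,10 -> slot 10
332: h=2, probe 2,3,4,5 -> slot 5
783: h=2, probe 2,3,4,5,6 -> slot 6
Table: [-, -, 35, 739, 718, 332, 783, 392, -, 196, 515]

332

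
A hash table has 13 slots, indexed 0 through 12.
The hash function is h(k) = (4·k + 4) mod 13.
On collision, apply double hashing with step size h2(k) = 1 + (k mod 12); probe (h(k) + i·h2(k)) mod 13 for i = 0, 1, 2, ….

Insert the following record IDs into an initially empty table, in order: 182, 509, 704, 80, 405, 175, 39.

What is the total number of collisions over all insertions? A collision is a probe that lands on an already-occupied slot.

182 hashes to 4; slot 4 is free → place at 4.
509 hashes to 12; slot 12 is free → place at 12.
704 hashes to 12, h2=9; 12 taken → place at 8.
80 hashes to 12, h2=9; 12,8,4 taken → place at 0.
405 hashes to 12, h2=10; 12 taken → place at 9.
175 hashes to 2; slot 2 is free → place at 2.
39 hashes to 4, h2=4; 4,8,12 taken → place at 3.
Table: [80, _, 175, 39, 182, _, _, _, 704, 405, _, _, 509]

8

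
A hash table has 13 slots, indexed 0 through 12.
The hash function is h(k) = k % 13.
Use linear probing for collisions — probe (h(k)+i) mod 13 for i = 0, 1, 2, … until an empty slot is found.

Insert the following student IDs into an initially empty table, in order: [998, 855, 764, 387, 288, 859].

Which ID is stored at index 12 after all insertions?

998 hashes to 10; slot 10 is free → place at 10.
855 hashes to 10; 10 taken → place at 11.
764 hashes to 10; 10,11 taken → place at 12.
387 hashes to 10; 10,11,12 taken → place at 0.
288 hashes to 2; slot 2 is free → place at 2.
859 hashes to 1; slot 1 is free → place at 1.
Table: [387, 859, 288, _, _, _, _, _, _, _, 998, 855, 764]

764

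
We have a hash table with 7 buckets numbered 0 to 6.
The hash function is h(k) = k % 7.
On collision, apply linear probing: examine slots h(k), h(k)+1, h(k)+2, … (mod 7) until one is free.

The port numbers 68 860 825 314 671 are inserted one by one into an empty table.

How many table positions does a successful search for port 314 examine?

3

68 hashes to 5; slot 5 is free → place at 5.
860 hashes to 6; slot 6 is free → place at 6.
825 hashes to 6; 6 taken → place at 0.
314 hashes to 6; 6,0 taken → place at 1.
671 hashes to 6; 6,0,1 taken → place at 2.
Table: [825, 314, 671, _, _, 68, 860]
Lookup 314: h=6, probe 6,0,1 → found at 1.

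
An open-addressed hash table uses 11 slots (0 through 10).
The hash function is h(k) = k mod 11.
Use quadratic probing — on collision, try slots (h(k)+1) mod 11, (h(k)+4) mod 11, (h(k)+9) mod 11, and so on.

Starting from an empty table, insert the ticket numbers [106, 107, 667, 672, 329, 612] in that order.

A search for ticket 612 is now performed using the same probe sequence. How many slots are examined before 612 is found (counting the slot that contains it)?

4

Insert 106: h=7, slot 7 empty -> index 7.
Insert 107: h=8, slot 8 empty -> index 8.
Insert 667: h=7, slots 7,8 occupied -> index 0.
Insert 672: h=1, slot 1 empty -> index 1.
Insert 329: h=10, slot 10 empty -> index 10.
Insert 612: h=7, slots 7,8,0 occupied -> index 5.
Table: [667, 672, ., ., ., 612, ., 106, 107, ., 329]
Lookup 612: h=7, probe 7,8,0,5 → found at 5.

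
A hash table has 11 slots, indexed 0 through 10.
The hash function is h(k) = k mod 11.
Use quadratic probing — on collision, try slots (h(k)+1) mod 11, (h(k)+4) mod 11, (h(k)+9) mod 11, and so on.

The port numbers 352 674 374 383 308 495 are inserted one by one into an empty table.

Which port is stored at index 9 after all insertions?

352: h=0 => slot 0
674: h=3 => slot 3
374: h=0, probe 0,1 => slot 1
383: h=9 => slot 9
308: h=0, probe 0,1,4 => slot 4
495: h=0, probe 0,1,4,9,5 => slot 5
Table: [352, 374, ∅, 674, 308, 495, ∅, ∅, ∅, 383, ∅]

383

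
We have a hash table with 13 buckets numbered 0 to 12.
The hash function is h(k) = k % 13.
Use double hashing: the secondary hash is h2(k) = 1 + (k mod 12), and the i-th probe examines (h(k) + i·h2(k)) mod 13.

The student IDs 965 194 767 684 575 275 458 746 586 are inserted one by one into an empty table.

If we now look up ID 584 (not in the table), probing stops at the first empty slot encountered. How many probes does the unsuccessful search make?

Insert 965: h=3, slot 3 empty → index 3.
Insert 194: h=12, slot 12 empty → index 12.
Insert 767: h=0, slot 0 empty → index 0.
Insert 684: h=8, slot 8 empty → index 8.
Insert 575: h=3, h2=12, slot 3 occupied → index 2.
Insert 275: h=2, h2=12, slot 2 occupied → index 1.
Insert 458: h=3, h2=3, slot 3 occupied → index 6.
Insert 746: h=5, slot 5 empty → index 5.
Insert 586: h=1, h2=11, slots 1,12 occupied → index 10.
Table: [767, 275, 575, 965, _, 746, 458, _, 684, _, 586, _, 194]
Lookup 584: h=12, h2=9, probe 12,8,4 → slot 4 empty, not found.

3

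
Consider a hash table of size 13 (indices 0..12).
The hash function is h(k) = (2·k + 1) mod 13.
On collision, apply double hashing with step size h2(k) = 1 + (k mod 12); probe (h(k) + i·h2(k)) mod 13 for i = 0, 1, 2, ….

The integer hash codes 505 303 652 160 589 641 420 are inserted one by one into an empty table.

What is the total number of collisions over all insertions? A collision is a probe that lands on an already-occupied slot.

505 hashes to 10; slot 10 is free → place at 10.
303 hashes to 9; slot 9 is free → place at 9.
652 hashes to 5; slot 5 is free → place at 5.
160 hashes to 9, h2=5; 9 taken → place at 1.
589 hashes to 9, h2=2; 9 taken → place at 11.
641 hashes to 9, h2=6; 9 taken → place at 2.
420 hashes to 9, h2=1; 9,10,11 taken → place at 12.
Table: [∅, 160, 641, ∅, ∅, 652, ∅, ∅, ∅, 303, 505, 589, 420]

6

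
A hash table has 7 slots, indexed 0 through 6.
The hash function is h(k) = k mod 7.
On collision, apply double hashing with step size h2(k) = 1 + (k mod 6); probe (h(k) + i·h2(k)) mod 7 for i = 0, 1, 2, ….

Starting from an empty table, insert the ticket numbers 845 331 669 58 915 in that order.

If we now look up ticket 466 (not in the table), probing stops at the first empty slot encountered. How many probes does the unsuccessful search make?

Insert 845: h=5, slot 5 empty => index 5.
Insert 331: h=2, slot 2 empty => index 2.
Insert 669: h=4, slot 4 empty => index 4.
Insert 58: h=2, h2=5, slot 2 occupied => index 0.
Insert 915: h=5, h2=4, slots 5,2 occupied => index 6.
Table: [58, _, 331, _, 669, 845, 915]
Lookup 466: h=4, h2=5, probe 4,2,0,5,3 → slot 3 empty, not found.

5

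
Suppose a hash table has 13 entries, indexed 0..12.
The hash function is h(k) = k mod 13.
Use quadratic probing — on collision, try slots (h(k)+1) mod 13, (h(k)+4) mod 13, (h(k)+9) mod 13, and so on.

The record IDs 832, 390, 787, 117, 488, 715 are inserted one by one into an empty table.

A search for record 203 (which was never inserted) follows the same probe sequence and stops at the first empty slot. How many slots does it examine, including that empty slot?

Insert 832: h=0, slot 0 empty -> index 0.
Insert 390: h=0, slot 0 occupied -> index 1.
Insert 787: h=7, slot 7 empty -> index 7.
Insert 117: h=0, slots 0,1 occupied -> index 4.
Insert 488: h=7, slot 7 occupied -> index 8.
Insert 715: h=0, slots 0,1,4 occupied -> index 9.
Table: [832, 390, ., ., 117, ., ., 787, 488, 715, ., ., .]
Lookup 203: h=8, probe 8,9,12 → slot 12 empty, not found.

3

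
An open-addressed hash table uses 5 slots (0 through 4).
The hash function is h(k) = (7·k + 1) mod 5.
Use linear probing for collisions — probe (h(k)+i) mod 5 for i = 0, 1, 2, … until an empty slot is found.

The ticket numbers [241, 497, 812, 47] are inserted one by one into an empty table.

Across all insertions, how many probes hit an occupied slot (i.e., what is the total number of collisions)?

241: h=3 -> slot 3
497: h=0 -> slot 0
812: h=0, probe 0,1 -> slot 1
47: h=0, probe 0,1,2 -> slot 2
Table: [497, 812, 47, 241, .]

3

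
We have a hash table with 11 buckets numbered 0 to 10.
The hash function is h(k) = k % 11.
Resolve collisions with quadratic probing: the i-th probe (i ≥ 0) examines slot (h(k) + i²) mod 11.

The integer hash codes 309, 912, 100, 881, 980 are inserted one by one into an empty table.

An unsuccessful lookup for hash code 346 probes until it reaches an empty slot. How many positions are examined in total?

3

Insert 309: h=1, slot 1 empty → index 1.
Insert 912: h=10, slot 10 empty → index 10.
Insert 100: h=1, slot 1 occupied → index 2.
Insert 881: h=1, slots 1,2 occupied → index 5.
Insert 980: h=1, slots 1,2,5,10 occupied → index 6.
Table: [—, 309, 100, —, —, 881, 980, —, —, —, 912]
Lookup 346: h=5, probe 5,6,9 → slot 9 empty, not found.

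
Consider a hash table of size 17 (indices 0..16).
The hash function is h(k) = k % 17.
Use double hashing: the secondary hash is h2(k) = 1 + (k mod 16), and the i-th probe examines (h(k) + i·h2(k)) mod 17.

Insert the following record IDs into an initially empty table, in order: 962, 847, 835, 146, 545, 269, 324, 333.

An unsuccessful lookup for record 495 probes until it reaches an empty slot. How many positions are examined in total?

Insert 962: h=10, slot 10 empty -> index 10.
Insert 847: h=14, slot 14 empty -> index 14.
Insert 835: h=2, slot 2 empty -> index 2.
Insert 146: h=10, h2=3, slot 10 occupied -> index 13.
Insert 545: h=1, slot 1 empty -> index 1.
Insert 269: h=14, h2=14, slot 14 occupied -> index 11.
Insert 324: h=1, h2=5, slot 1 occupied -> index 6.
Insert 333: h=10, h2=14, slot 10 occupied -> index 7.
Table: [∅, 545, 835, ∅, ∅, ∅, 324, 333, ∅, ∅, 962, 269, ∅, 146, 847, ∅, ∅]
Lookup 495: h=2, h2=16, probe 2,1,0 → slot 0 empty, not found.

3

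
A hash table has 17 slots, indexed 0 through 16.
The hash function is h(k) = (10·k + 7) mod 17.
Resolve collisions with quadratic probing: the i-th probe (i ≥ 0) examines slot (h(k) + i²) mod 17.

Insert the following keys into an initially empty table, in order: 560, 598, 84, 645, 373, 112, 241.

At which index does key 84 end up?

15

560 hashes to 14; slot 14 is free → place at 14.
598 hashes to 3; slot 3 is free → place at 3.
84 hashes to 14; 14 taken → place at 15.
645 hashes to 14; 14,15 taken → place at 1.
373 hashes to 14; 14,15,1 taken → place at 6.
112 hashes to 5; slot 5 is free → place at 5.
241 hashes to 3; 3 taken → place at 4.
Table: [_, 645, _, 598, 241, 112, 373, _, _, _, _, _, _, _, 560, 84, _]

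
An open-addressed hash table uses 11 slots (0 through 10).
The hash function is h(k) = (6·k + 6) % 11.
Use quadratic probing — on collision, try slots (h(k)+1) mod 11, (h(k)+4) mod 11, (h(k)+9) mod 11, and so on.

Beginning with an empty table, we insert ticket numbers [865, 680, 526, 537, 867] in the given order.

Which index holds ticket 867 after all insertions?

3

865 hashes to 4; slot 4 is free → place at 4.
680 hashes to 5; slot 5 is free → place at 5.
526 hashes to 5; 5 taken → place at 6.
537 hashes to 5; 5,6 taken → place at 9.
867 hashes to 5; 5,6,9 taken → place at 3.
Table: [—, —, —, 867, 865, 680, 526, —, —, 537, —]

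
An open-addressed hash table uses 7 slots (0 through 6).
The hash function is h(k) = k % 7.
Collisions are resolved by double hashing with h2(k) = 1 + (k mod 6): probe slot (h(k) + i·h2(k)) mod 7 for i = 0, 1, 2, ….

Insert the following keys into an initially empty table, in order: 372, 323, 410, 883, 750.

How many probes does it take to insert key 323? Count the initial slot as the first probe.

Insert 372: h=1, slot 1 empty => index 1.
Insert 323: h=1, h2=6, slot 1 occupied => index 0.
Insert 410: h=4, slot 4 empty => index 4.
Insert 883: h=1, h2=2, slot 1 occupied => index 3.
Insert 750: h=1, h2=1, slot 1 occupied => index 2.
Table: [323, 372, 750, 883, 410, _, _]

2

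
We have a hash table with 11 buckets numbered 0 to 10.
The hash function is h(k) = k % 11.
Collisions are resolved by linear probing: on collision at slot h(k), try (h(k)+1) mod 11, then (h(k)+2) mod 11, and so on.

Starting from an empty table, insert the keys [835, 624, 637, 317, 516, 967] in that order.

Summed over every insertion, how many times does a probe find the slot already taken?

6

835 hashes to 10; slot 10 is free → place at 10.
624 hashes to 8; slot 8 is free → place at 8.
637 hashes to 10; 10 taken → place at 0.
317 hashes to 9; slot 9 is free → place at 9.
516 hashes to 10; 10,0 taken → place at 1.
967 hashes to 10; 10,0,1 taken → place at 2.
Table: [637, 516, 967, ., ., ., ., ., 624, 317, 835]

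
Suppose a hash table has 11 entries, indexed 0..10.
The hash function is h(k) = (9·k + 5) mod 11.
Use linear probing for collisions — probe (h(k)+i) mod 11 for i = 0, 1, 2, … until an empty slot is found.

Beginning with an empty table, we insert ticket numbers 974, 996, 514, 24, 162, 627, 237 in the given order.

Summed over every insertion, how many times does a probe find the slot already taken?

Insert 974: h=4, slot 4 empty -> index 4.
Insert 996: h=4, slot 4 occupied -> index 5.
Insert 514: h=0, slot 0 empty -> index 0.
Insert 24: h=1, slot 1 empty -> index 1.
Insert 162: h=0, slots 0,1 occupied -> index 2.
Insert 627: h=5, slot 5 occupied -> index 6.
Insert 237: h=4, slots 4,5,6 occupied -> index 7.
Table: [514, 24, 162, ., 974, 996, 627, 237, ., ., .]

7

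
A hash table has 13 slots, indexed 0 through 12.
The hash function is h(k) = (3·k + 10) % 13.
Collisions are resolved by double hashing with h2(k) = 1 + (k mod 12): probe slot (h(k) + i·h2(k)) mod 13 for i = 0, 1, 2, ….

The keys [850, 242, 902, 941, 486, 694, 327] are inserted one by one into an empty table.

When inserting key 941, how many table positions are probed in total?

2

850 hashes to 12; slot 12 is free → place at 12.
242 hashes to 8; slot 8 is free → place at 8.
902 hashes to 12, h2=3; 12 taken → place at 2.
941 hashes to 12, h2=6; 12 taken → place at 5.
486 hashes to 12, h2=7; 12 taken → place at 6.
694 hashes to 12, h2=11; 12 taken → place at 10.
327 hashes to 3; slot 3 is free → place at 3.
Table: [∅, ∅, 902, 327, ∅, 941, 486, ∅, 242, ∅, 694, ∅, 850]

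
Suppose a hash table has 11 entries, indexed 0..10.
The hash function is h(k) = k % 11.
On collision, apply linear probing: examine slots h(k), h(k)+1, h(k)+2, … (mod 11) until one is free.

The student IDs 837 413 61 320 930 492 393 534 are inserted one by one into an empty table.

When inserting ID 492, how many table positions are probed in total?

2

Insert 837: h=1, slot 1 empty => index 1.
Insert 413: h=6, slot 6 empty => index 6.
Insert 61: h=6, slot 6 occupied => index 7.
Insert 320: h=1, slot 1 occupied => index 2.
Insert 930: h=6, slots 6,7 occupied => index 8.
Insert 492: h=8, slot 8 occupied => index 9.
Insert 393: h=8, slots 8,9 occupied => index 10.
Insert 534: h=6, slots 6,7,8,9,10 occupied => index 0.
Table: [534, 837, 320, ∅, ∅, ∅, 413, 61, 930, 492, 393]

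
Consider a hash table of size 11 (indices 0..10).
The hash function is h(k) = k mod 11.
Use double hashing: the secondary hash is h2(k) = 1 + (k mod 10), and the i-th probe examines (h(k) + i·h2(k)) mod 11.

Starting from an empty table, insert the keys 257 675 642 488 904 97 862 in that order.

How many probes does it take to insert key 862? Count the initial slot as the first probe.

257 hashes to 4; slot 4 is free -> place at 4.
675 hashes to 4, h2=6; 4 taken -> place at 10.
642 hashes to 4, h2=3; 4 taken -> place at 7.
488 hashes to 4, h2=9; 4 taken -> place at 2.
904 hashes to 2, h2=5; 2,7 taken -> place at 1.
97 hashes to 9; slot 9 is free -> place at 9.
862 hashes to 4, h2=3; 4,7,10,2 taken -> place at 5.
Table: [_, 904, 488, _, 257, 862, _, 642, _, 97, 675]

5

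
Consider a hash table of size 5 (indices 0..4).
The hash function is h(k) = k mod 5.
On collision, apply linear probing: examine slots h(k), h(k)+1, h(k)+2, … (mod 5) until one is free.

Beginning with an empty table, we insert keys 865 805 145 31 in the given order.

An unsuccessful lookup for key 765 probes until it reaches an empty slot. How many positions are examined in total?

Insert 865: h=0, slot 0 empty => index 0.
Insert 805: h=0, slot 0 occupied => index 1.
Insert 145: h=0, slots 0,1 occupied => index 2.
Insert 31: h=1, slots 1,2 occupied => index 3.
Table: [865, 805, 145, 31, -]
Lookup 765: h=0, probe 0,1,2,3,4 → slot 4 empty, not found.

5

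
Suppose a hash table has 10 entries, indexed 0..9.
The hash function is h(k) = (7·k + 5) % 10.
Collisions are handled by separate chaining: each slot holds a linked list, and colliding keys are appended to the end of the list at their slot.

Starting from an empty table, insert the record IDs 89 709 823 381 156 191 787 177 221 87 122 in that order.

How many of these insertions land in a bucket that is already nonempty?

89 → bucket 8
709 → bucket 8 (collision)
823 → bucket 6
381 → bucket 2
156 → bucket 7
191 → bucket 2 (collision)
787 → bucket 4
177 → bucket 4 (collision)
221 → bucket 2 (collision)
87 → bucket 4 (collision)
122 → bucket 9
Final buckets:
0: —
1: —
2: 381 -> 191 -> 221
3: —
4: 787 -> 177 -> 87
5: —
6: 823
7: 156
8: 89 -> 709
9: 122

5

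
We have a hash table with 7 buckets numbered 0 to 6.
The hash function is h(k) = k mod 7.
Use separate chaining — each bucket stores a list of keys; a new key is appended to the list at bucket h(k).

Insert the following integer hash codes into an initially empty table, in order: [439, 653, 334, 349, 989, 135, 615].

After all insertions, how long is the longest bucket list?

439 → bucket 5
653 → bucket 2
334 → bucket 5 (collision)
349 → bucket 6
989 → bucket 2 (collision)
135 → bucket 2 (collision)
615 → bucket 6 (collision)
Final buckets:
0: -
1: -
2: 653 -> 989 -> 135
3: -
4: -
5: 439 -> 334
6: 349 -> 615

3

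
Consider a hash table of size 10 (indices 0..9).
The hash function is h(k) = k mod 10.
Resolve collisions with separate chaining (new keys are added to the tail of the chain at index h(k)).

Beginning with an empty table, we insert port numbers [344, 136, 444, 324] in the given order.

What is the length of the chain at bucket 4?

3

344 → bucket 4
136 → bucket 6
444 → bucket 4 (collision)
324 → bucket 4 (collision)
Final buckets:
0: ∅
1: ∅
2: ∅
3: ∅
4: 344 -> 444 -> 324
5: ∅
6: 136
7: ∅
8: ∅
9: ∅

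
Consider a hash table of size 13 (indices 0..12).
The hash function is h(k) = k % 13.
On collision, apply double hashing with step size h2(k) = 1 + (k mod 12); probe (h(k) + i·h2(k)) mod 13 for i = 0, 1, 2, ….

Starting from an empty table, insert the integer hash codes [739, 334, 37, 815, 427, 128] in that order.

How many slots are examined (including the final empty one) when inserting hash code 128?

739 hashes to 11; slot 11 is free → place at 11.
334 hashes to 9; slot 9 is free → place at 9.
37 hashes to 11, h2=2; 11 taken → place at 0.
815 hashes to 9, h2=12; 9 taken → place at 8.
427 hashes to 11, h2=8; 11 taken → place at 6.
128 hashes to 11, h2=9; 11 taken → place at 7.
Table: [37, ∅, ∅, ∅, ∅, ∅, 427, 128, 815, 334, ∅, 739, ∅]

2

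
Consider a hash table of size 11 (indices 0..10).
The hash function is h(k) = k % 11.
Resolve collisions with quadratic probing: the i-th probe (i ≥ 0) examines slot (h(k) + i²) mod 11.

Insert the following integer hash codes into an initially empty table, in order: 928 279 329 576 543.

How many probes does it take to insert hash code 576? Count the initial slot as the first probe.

Insert 928: h=4, slot 4 empty → index 4.
Insert 279: h=4, slot 4 occupied → index 5.
Insert 329: h=10, slot 10 empty → index 10.
Insert 576: h=4, slots 4,5 occupied → index 8.
Insert 543: h=4, slots 4,5,8 occupied → index 2.
Table: [-, -, 543, -, 928, 279, -, -, 576, -, 329]

3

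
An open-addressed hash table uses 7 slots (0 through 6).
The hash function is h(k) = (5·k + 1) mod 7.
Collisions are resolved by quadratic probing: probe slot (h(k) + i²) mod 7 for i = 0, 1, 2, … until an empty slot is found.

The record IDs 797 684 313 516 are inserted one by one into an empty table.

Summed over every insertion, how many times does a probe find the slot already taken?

3

797: h=3 -> slot 3
684: h=5 -> slot 5
313: h=5, probe 5,6 -> slot 6
516: h=5, probe 5,6,2 -> slot 2
Table: [—, —, 516, 797, —, 684, 313]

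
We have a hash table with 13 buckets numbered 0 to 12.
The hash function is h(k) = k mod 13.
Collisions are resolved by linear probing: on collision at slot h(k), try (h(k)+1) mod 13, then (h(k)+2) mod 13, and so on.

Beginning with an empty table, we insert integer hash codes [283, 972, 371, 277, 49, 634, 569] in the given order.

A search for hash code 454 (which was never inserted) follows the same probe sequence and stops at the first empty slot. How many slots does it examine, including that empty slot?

4

283: h=10 -> slot 10
972: h=10, probe 10,11 -> slot 11
371: h=7 -> slot 7
277: h=4 -> slot 4
49: h=10, probe 10,11,12 -> slot 12
634: h=10, probe 10,11,12,0 -> slot 0
569: h=10, probe 10,11,12,0,1 -> slot 1
Table: [634, 569, —, —, 277, —, —, 371, —, —, 283, 972, 49]
Lookup 454: h=12, probe 12,0,1,2 → slot 2 empty, not found.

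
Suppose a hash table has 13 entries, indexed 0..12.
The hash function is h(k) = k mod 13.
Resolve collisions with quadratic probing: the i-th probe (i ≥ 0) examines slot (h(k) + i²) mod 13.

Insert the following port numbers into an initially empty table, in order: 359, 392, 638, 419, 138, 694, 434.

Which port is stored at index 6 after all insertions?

359: h=8 → slot 8
392: h=2 → slot 2
638: h=1 → slot 1
419: h=3 → slot 3
138: h=8, probe 8,9 → slot 9
694: h=5 → slot 5
434: h=5, probe 5,6 → slot 6
Table: [—, 638, 392, 419, —, 694, 434, —, 359, 138, —, —, —]

434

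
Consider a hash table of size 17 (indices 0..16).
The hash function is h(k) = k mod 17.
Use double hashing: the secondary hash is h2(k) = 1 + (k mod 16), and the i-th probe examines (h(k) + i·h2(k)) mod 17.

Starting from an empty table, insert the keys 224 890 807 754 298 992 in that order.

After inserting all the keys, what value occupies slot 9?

Insert 224: h=3, slot 3 empty -> index 3.
Insert 890: h=6, slot 6 empty -> index 6.
Insert 807: h=8, slot 8 empty -> index 8.
Insert 754: h=6, h2=3, slot 6 occupied -> index 9.
Insert 298: h=9, h2=11, slots 9,3 occupied -> index 14.
Insert 992: h=6, h2=1, slot 6 occupied -> index 7.
Table: [_, _, _, 224, _, _, 890, 992, 807, 754, _, _, _, _, 298, _, _]

754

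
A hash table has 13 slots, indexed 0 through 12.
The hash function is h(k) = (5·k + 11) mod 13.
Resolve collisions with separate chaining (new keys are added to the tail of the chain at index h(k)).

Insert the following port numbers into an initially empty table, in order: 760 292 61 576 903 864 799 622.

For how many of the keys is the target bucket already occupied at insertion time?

760 → bucket 2
292 → bucket 2 (collision)
61 → bucket 4
576 → bucket 5
903 → bucket 2 (collision)
864 → bucket 2 (collision)
799 → bucket 2 (collision)
622 → bucket 1
Final buckets:
0: —
1: 622
2: 760 -> 292 -> 903 -> 864 -> 799
3: —
4: 61
5: 576
6: —
7: —
8: —
9: —
10: —
11: —
12: —

4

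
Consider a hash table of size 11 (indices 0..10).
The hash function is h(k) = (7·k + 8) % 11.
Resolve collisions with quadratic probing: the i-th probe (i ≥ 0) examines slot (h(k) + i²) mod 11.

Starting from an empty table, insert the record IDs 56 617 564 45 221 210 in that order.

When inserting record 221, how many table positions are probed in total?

56: h=4 → slot 4
617: h=4, probe 4,5 → slot 5
564: h=7 → slot 7
45: h=4, probe 4,5,8 → slot 8
221: h=4, probe 4,5,8,2 → slot 2
210: h=4, probe 4,5,8,2,9 → slot 9
Table: [., ., 221, ., 56, 617, ., 564, 45, 210, .]

4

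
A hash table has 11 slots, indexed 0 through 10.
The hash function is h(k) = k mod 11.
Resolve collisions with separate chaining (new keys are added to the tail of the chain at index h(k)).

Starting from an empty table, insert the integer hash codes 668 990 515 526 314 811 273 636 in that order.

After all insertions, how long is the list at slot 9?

Insert 668: h=8, bucket 8 empty -> new chain.
Insert 990: h=0, bucket 0 empty -> new chain.
Insert 515: h=9, bucket 9 empty -> new chain.
Insert 526: h=9, bucket 9 nonempty -> append to chain.
Insert 314: h=6, bucket 6 empty -> new chain.
Insert 811: h=8, bucket 8 nonempty -> append to chain.
Insert 273: h=9, bucket 9 nonempty -> append to chain.
Insert 636: h=9, bucket 9 nonempty -> append to chain.
Final buckets:
0: 990
1: —
2: —
3: —
4: —
5: —
6: 314
7: —
8: 668 -> 811
9: 515 -> 526 -> 273 -> 636
10: —

4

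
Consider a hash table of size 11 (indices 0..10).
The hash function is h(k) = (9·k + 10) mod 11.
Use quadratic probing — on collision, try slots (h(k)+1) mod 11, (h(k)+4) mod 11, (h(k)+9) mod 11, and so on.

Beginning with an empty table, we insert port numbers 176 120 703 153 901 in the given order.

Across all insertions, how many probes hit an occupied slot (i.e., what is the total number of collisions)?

176: h=10 → slot 10
120: h=1 → slot 1
703: h=1, probe 1,2 → slot 2
153: h=1, probe 1,2,5 → slot 5
901: h=1, probe 1,2,5,10,6 → slot 6
Table: [—, 120, 703, —, —, 153, 901, —, —, —, 176]

7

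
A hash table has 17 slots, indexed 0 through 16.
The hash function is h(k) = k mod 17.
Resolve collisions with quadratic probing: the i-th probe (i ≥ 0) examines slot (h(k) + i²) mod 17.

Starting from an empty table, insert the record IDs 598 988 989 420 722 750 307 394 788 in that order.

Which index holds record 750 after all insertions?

6

598 hashes to 3; slot 3 is free → place at 3.
988 hashes to 2; slot 2 is free → place at 2.
989 hashes to 3; 3 taken → place at 4.
420 hashes to 12; slot 12 is free → place at 12.
722 hashes to 8; slot 8 is free → place at 8.
750 hashes to 2; 2,3 taken → place at 6.
307 hashes to 1; slot 1 is free → place at 1.
394 hashes to 3; 3,4 taken → place at 7.
788 hashes to 6; 6,7 taken → place at 10.
Table: [., 307, 988, 598, 989, ., 750, 394, 722, ., 788, ., 420, ., ., ., .]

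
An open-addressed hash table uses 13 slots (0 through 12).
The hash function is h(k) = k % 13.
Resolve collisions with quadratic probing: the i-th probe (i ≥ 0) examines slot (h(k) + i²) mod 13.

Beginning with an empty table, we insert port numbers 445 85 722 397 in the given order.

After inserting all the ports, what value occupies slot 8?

Insert 445: h=3, slot 3 empty → index 3.
Insert 85: h=7, slot 7 empty → index 7.
Insert 722: h=7, slot 7 occupied → index 8.
Insert 397: h=7, slots 7,8 occupied → index 11.
Table: [., ., ., 445, ., ., ., 85, 722, ., ., 397, .]

722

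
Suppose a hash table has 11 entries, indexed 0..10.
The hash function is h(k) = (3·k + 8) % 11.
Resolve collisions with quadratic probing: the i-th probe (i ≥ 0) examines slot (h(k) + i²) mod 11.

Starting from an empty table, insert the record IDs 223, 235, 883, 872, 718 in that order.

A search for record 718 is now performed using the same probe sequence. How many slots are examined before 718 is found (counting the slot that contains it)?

4

Insert 223: h=6, slot 6 empty -> index 6.
Insert 235: h=9, slot 9 empty -> index 9.
Insert 883: h=6, slot 6 occupied -> index 7.
Insert 872: h=6, slots 6,7 occupied -> index 10.
Insert 718: h=6, slots 6,7,10 occupied -> index 4.
Table: [—, —, —, —, 718, —, 223, 883, —, 235, 872]
Lookup 718: h=6, probe 6,7,10,4 → found at 4.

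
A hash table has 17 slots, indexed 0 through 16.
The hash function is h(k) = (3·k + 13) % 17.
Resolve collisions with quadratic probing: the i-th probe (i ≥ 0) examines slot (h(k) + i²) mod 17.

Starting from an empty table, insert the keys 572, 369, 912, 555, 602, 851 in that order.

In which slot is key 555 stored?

572 hashes to 12; slot 12 is free => place at 12.
369 hashes to 15; slot 15 is free => place at 15.
912 hashes to 12; 12 taken => place at 13.
555 hashes to 12; 12,13 taken => place at 16.
602 hashes to 0; slot 0 is free => place at 0.
851 hashes to 16; 16,0 taken => place at 3.
Table: [602, ., ., 851, ., ., ., ., ., ., ., ., 572, 912, ., 369, 555]

16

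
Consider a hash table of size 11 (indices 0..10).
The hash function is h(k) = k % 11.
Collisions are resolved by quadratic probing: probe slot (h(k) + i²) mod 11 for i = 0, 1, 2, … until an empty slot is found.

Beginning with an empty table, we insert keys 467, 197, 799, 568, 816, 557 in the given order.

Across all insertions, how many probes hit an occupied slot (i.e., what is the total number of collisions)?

Insert 467: h=5, slot 5 empty -> index 5.
Insert 197: h=10, slot 10 empty -> index 10.
Insert 799: h=7, slot 7 empty -> index 7.
Insert 568: h=7, slot 7 occupied -> index 8.
Insert 816: h=2, slot 2 empty -> index 2.
Insert 557: h=7, slots 7,8 occupied -> index 0.
Table: [557, ∅, 816, ∅, ∅, 467, ∅, 799, 568, ∅, 197]

3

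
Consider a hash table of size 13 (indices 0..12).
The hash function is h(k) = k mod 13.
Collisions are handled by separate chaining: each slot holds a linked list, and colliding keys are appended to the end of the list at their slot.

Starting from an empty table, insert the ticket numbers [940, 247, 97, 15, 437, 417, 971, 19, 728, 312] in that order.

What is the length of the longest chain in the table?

Insert 940: h=4, bucket 4 empty → new chain.
Insert 247: h=0, bucket 0 empty → new chain.
Insert 97: h=6, bucket 6 empty → new chain.
Insert 15: h=2, bucket 2 empty → new chain.
Insert 437: h=8, bucket 8 empty → new chain.
Insert 417: h=1, bucket 1 empty → new chain.
Insert 971: h=9, bucket 9 empty → new chain.
Insert 19: h=6, bucket 6 nonempty → append to chain.
Insert 728: h=0, bucket 0 nonempty → append to chain.
Insert 312: h=0, bucket 0 nonempty → append to chain.
Final buckets:
0: 247 -> 728 -> 312
1: 417
2: 15
3: —
4: 940
5: —
6: 97 -> 19
7: —
8: 437
9: 971
10: —
11: —
12: —

3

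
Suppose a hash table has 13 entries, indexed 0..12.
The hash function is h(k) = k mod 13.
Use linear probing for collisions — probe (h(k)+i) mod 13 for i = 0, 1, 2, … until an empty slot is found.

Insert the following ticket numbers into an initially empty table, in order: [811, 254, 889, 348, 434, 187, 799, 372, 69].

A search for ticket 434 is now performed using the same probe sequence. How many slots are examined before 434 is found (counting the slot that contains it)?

4

Insert 811: h=5, slot 5 empty => index 5.
Insert 254: h=7, slot 7 empty => index 7.
Insert 889: h=5, slot 5 occupied => index 6.
Insert 348: h=10, slot 10 empty => index 10.
Insert 434: h=5, slots 5,6,7 occupied => index 8.
Insert 187: h=5, slots 5,6,7,8 occupied => index 9.
Insert 799: h=6, slots 6,7,8,9,10 occupied => index 11.
Insert 372: h=8, slots 8,9,10,11 occupied => index 12.
Insert 69: h=4, slot 4 empty => index 4.
Table: [-, -, -, -, 69, 811, 889, 254, 434, 187, 348, 799, 372]
Lookup 434: h=5, probe 5,6,7,8 → found at 8.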